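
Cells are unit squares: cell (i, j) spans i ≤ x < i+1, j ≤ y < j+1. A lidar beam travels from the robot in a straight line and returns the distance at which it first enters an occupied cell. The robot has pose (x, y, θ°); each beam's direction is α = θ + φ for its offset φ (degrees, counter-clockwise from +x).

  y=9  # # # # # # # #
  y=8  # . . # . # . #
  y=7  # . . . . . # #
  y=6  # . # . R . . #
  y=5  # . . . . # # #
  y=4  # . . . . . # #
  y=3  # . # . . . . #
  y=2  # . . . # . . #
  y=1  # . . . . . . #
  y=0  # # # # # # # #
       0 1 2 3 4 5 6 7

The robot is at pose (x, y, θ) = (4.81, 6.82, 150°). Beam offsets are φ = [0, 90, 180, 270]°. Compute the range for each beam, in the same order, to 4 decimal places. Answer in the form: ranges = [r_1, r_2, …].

beam 1: φ=0°, α=150°
  dir = (cos 150°, sin 150°) = (-0.8660, 0.5000); from cell (4,6)
  next x-line at t=0.9353, next y-line at t=0.3600; Δt_x=1.1547, Δt_y=2.0000
    y: enter (4,7) at t=0.3600
    x: enter (3,7) at t=0.9353
    x: enter (2,7) at t=2.0900
    y: enter (2,8) at t=2.3600
    x: enter (1,8) at t=3.2447
    y: enter (1,9) at t=4.3600 ← occupied
  → r_1 = 4.3600
beam 2: φ=90°, α=240°
  dir = (cos 240°, sin 240°) = (-0.5000, -0.8660); from cell (4,6)
  next x-line at t=1.6200, next y-line at t=0.9469; Δt_x=2.0000, Δt_y=1.1547
    y: enter (4,5) at t=0.9469
    x: enter (3,5) at t=1.6200
    y: enter (3,4) at t=2.1016
    y: enter (3,3) at t=3.2563
    x: enter (2,3) at t=3.6200 ← occupied
  → r_2 = 3.6200
beam 3: φ=180°, α=330°
  dir = (cos 330°, sin 330°) = (0.8660, -0.5000); from cell (4,6)
  next x-line at t=0.2194, next y-line at t=1.6400; Δt_x=1.1547, Δt_y=2.0000
    x: enter (5,6) at t=0.2194
    x: enter (6,6) at t=1.3741
    y: enter (6,5) at t=1.6400 ← occupied
  → r_3 = 1.6400
beam 4: φ=270°, α=60°
  dir = (cos 60°, sin 60°) = (0.5000, 0.8660); from cell (4,6)
  next x-line at t=0.3800, next y-line at t=0.2078; Δt_x=2.0000, Δt_y=1.1547
    y: enter (4,7) at t=0.2078
    x: enter (5,7) at t=0.3800
    y: enter (5,8) at t=1.3625 ← occupied
  → r_4 = 1.3625

ranges = [4.3600, 3.6200, 1.6400, 1.3625]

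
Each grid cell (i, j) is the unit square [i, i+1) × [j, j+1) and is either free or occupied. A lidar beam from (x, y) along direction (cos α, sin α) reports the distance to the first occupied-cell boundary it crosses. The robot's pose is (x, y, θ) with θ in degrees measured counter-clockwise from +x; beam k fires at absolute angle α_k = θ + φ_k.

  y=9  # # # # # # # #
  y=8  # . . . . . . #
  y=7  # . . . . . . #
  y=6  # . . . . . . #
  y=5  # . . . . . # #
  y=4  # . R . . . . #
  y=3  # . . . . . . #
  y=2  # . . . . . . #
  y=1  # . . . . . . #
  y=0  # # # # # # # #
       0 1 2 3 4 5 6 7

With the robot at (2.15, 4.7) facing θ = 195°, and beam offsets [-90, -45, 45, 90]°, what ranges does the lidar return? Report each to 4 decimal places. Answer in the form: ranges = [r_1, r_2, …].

beam 1: φ=-90°, α=105°
  dir = (cos 105°, sin 105°) = (-0.2588, 0.9659); from cell (2,4)
  next x-line at t=0.5796, next y-line at t=0.3106; Δt_x=3.8637, Δt_y=1.0353
    y: enter (2,5) at t=0.3106
    x: enter (1,5) at t=0.5796
    y: enter (1,6) at t=1.3459
    y: enter (1,7) at t=2.3811
    y: enter (1,8) at t=3.4164
    x: enter (0,8) at t=4.4433 ← occupied
  → r_1 = 4.4433
beam 2: φ=-45°, α=150°
  dir = (cos 150°, sin 150°) = (-0.8660, 0.5000); from cell (2,4)
  next x-line at t=0.1732, next y-line at t=0.6000; Δt_x=1.1547, Δt_y=2.0000
    x: enter (1,4) at t=0.1732
    y: enter (1,5) at t=0.6000
    x: enter (0,5) at t=1.3279 ← occupied
  → r_2 = 1.3279
beam 3: φ=45°, α=240°
  dir = (cos 240°, sin 240°) = (-0.5000, -0.8660); from cell (2,4)
  next x-line at t=0.3000, next y-line at t=0.8083; Δt_x=2.0000, Δt_y=1.1547
    x: enter (1,4) at t=0.3000
    y: enter (1,3) at t=0.8083
    y: enter (1,2) at t=1.9630
    x: enter (0,2) at t=2.3000 ← occupied
  → r_3 = 2.3000
beam 4: φ=90°, α=285°
  dir = (cos 285°, sin 285°) = (0.2588, -0.9659); from cell (2,4)
  next x-line at t=3.2841, next y-line at t=0.7247; Δt_x=3.8637, Δt_y=1.0353
    y: enter (2,3) at t=0.7247
    y: enter (2,2) at t=1.7600
    y: enter (2,1) at t=2.7952
    x: enter (3,1) at t=3.2841
    y: enter (3,0) at t=3.8305 ← occupied
  → r_4 = 3.8305

ranges = [4.4433, 1.3279, 2.3000, 3.8305]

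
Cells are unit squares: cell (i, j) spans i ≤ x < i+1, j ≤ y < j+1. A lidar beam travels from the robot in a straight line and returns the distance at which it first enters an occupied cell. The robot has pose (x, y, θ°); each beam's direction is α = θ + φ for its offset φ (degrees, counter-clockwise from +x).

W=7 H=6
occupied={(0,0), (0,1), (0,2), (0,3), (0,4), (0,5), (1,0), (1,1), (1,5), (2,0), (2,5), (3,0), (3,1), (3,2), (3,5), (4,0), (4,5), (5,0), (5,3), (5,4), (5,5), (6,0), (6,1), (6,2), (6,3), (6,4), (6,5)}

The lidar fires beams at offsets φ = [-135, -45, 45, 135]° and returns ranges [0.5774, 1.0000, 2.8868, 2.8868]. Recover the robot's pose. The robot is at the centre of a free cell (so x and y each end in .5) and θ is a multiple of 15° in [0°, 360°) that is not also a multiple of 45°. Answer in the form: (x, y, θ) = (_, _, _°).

(x, y, θ) = (2.5, 4.5, 195°)

Candidates: 15 free-cell centres × 16 headings = 240 poses. Raycast each; keep the one whose scan matches to 4 dp.
  (5.5, 1.5, 300°): beam 1 = 1.5529 ≠ 0.5774 ✗
  (4.5, 4.5, 345°): beam 1 = 4.0415 ≠ 0.5774 ✗
  (5.5, 2.5, 60°): beam 1 = 1.5529 ≠ 0.5774 ✗
  (2.5, 1.5, 30°): beam 1 = 0.5176 ≠ 0.5774 ✗
  …
  (2.5, 4.5, 195°): r_1=0.5774, r_2=1.0000, r_3=2.8868, r_4=2.8868 — all match ✓
No second candidate reproduces the full scan.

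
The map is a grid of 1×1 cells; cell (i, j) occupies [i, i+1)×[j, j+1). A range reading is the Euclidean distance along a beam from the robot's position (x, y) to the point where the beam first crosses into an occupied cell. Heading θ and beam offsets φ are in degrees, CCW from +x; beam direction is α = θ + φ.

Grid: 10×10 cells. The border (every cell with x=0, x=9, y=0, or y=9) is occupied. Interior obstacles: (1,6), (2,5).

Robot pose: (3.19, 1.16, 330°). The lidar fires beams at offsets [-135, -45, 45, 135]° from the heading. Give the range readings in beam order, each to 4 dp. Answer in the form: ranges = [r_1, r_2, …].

ranges = [0.6182, 0.1656, 6.0150, 3.9755]

beam 1: φ=-135°, α=195°
  direction (-0.9659, -0.2588); cell (3,1); t to first gridline: x 0.1967, y 0.6182 (then +1.0353 / +3.8637)
    (2,1) via x @ 0.1967
    (2,0) via y @ 0.6182  # hit
  → r_1 = 0.6182
beam 2: φ=-45°, α=285°
  direction (0.2588, -0.9659); cell (3,1); t to first gridline: x 3.1296, y 0.1656 (then +3.8637 / +1.0353)
    (3,0) via y @ 0.1656  # hit
  → r_2 = 0.1656
beam 3: φ=45°, α=15°
  direction (0.9659, 0.2588); cell (3,1); t to first gridline: x 0.8386, y 3.2455 (then +1.0353 / +3.8637)
    (4,1) via x @ 0.8386
    (5,1) via x @ 1.8738
    (6,1) via x @ 2.9091
    (6,2) via y @ 3.2455
    (7,2) via x @ 3.9444
    (8,2) via x @ 4.9797
    (9,2) via x @ 6.0150  # hit
  → r_3 = 6.0150
beam 4: φ=135°, α=105°
  direction (-0.2588, 0.9659); cell (3,1); t to first gridline: x 0.7341, y 0.8696 (then +3.8637 / +1.0353)
    (2,1) via x @ 0.7341
    (2,2) via y @ 0.8696
    (2,3) via y @ 1.9049
    (2,4) via y @ 2.9402
    (2,5) via y @ 3.9755  # hit
  → r_4 = 3.9755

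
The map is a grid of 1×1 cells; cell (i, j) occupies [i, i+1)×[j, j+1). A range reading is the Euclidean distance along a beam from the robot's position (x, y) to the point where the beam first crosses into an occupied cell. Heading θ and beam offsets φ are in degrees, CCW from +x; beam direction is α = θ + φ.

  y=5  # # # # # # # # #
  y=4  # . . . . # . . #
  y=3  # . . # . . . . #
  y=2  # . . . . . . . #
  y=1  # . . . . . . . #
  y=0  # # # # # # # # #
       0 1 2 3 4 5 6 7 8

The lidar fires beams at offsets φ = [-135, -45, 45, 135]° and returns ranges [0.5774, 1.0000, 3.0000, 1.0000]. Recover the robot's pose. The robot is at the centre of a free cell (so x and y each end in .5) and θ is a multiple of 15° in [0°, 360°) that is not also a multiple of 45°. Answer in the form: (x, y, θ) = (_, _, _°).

The pose lattice has 26·16 = 416 candidates. Test each by forward raycasting.
  (4.5, 4.5, 60°): beam 1 = 3.6235 ≠ 0.5774 ✗
  (6.5, 4.5, 285°): beam 2 = 4.0415 ≠ 1.0000 ✗
  (4.5, 3.5, 345°): beam 2 = 2.8868 ≠ 1.0000 ✗
  …
  (2.5, 4.5, 195°): r_1=0.5774, r_2=1.0000, r_3=3.0000, r_4=1.0000 — all match ✓
No second candidate reproduces the full scan.

(x, y, θ) = (2.5, 4.5, 195°)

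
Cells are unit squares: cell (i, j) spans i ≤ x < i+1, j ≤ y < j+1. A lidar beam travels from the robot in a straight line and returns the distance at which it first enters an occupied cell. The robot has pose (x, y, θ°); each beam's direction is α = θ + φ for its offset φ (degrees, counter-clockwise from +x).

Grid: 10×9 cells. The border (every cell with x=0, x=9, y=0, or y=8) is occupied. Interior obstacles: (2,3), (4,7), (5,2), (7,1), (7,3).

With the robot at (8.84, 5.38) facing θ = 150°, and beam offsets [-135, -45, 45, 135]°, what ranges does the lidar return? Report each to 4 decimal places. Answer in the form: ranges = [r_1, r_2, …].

beam 1: φ=-135°, α=15°
  dir = (cos 15°, sin 15°) = (0.9659, 0.2588); from cell (8,5)
  next x-line at t=0.1656, next y-line at t=2.3955; Δt_x=1.0353, Δt_y=3.8637
    x: enter (9,5) at t=0.1656 ← occupied
  → r_1 = 0.1656
beam 2: φ=-45°, α=105°
  dir = (cos 105°, sin 105°) = (-0.2588, 0.9659); from cell (8,5)
  next x-line at t=3.2455, next y-line at t=0.6419; Δt_x=3.8637, Δt_y=1.0353
    y: enter (8,6) at t=0.6419
    y: enter (8,7) at t=1.6771
    y: enter (8,8) at t=2.7124 ← occupied
  → r_2 = 2.7124
beam 3: φ=45°, α=195°
  dir = (cos 195°, sin 195°) = (-0.9659, -0.2588); from cell (8,5)
  next x-line at t=0.8696, next y-line at t=1.4682; Δt_x=1.0353, Δt_y=3.8637
    x: enter (7,5) at t=0.8696
    y: enter (7,4) at t=1.4682
    x: enter (6,4) at t=1.9049
    x: enter (5,4) at t=2.9402
    x: enter (4,4) at t=3.9755
    x: enter (3,4) at t=5.0107
    y: enter (3,3) at t=5.3319
    x: enter (2,3) at t=6.0460 ← occupied
  → r_3 = 6.0460
beam 4: φ=135°, α=285°
  dir = (cos 285°, sin 285°) = (0.2588, -0.9659); from cell (8,5)
  next x-line at t=0.6182, next y-line at t=0.3934; Δt_x=3.8637, Δt_y=1.0353
    y: enter (8,4) at t=0.3934
    x: enter (9,4) at t=0.6182 ← occupied
  → r_4 = 0.6182

ranges = [0.1656, 2.7124, 6.0460, 0.6182]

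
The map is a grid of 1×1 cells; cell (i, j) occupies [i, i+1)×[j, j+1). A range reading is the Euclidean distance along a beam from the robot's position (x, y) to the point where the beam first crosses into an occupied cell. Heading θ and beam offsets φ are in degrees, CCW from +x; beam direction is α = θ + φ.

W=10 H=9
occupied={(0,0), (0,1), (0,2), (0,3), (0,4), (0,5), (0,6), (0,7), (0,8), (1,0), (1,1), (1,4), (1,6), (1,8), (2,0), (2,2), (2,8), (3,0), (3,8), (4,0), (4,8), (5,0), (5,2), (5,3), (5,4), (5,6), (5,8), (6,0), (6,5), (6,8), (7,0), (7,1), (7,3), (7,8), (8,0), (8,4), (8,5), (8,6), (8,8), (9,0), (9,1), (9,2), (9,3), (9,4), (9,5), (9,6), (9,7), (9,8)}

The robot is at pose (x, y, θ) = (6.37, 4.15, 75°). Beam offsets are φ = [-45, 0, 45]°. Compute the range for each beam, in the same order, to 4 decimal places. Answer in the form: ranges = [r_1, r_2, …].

beam 1: φ=-45°, α=30°
  direction (0.8660, 0.5000); cell (6,4); t to first gridline: x 0.7275, y 1.7000 (then +1.1547 / +2.0000)
    (7,4) via x @ 0.7275
    (7,5) via y @ 1.7000
    (8,5) via x @ 1.8822  # hit
  → r_1 = 1.8822
beam 2: φ=0°, α=75°
  direction (0.2588, 0.9659); cell (6,4); t to first gridline: x 2.4341, y 0.8800 (then +3.8637 / +1.0353)
    (6,5) via y @ 0.8800  # hit
  → r_2 = 0.8800
beam 3: φ=45°, α=120°
  direction (-0.5000, 0.8660); cell (6,4); t to first gridline: x 0.7400, y 0.9815 (then +2.0000 / +1.1547)
    (5,4) via x @ 0.7400  # hit
  → r_3 = 0.7400

ranges = [1.8822, 0.8800, 0.7400]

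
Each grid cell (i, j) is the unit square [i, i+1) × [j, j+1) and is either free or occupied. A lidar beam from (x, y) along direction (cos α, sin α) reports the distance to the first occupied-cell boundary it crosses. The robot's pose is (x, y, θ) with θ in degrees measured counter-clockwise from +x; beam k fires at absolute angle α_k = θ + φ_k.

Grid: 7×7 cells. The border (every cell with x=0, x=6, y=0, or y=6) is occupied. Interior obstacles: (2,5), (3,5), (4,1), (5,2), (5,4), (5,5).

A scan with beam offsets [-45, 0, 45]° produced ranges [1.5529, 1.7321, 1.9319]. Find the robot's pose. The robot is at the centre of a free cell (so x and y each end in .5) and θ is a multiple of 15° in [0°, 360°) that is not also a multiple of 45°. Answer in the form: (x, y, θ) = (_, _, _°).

Enumerate (i+0.5, j+0.5, θ) over the 19 free cells and 16 admissible headings. For each, cast all 3 beams and compare to the given ranges.
  (1.5, 5.5, 255°): beam 1 = 0.5774 ≠ 1.5529 ✗
  (2.5, 3.5, 165°): beam 1 = 2.8868 ≠ 1.5529 ✗
  (4.5, 5.5, 240°): beam 1 = 0.5176 ≠ 1.5529 ✗
  …
  (2.5, 2.5, 300°): r_1=1.5529, r_2=1.7321, r_3=1.9319 — all match ✓
Only this pose fits every beam.

(x, y, θ) = (2.5, 2.5, 300°)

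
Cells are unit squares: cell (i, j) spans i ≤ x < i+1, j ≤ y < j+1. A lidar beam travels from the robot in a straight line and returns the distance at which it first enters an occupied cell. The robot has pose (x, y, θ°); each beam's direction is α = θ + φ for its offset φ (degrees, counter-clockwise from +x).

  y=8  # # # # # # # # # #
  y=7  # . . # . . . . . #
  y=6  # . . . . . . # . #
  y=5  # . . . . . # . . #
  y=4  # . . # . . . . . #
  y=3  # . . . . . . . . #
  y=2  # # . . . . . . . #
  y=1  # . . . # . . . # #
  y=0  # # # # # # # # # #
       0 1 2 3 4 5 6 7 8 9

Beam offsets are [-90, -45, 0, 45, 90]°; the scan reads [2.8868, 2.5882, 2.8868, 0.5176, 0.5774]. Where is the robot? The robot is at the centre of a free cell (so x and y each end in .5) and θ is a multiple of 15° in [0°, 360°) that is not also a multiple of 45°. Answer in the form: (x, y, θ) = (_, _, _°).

(x, y, θ) = (3.5, 5.5, 210°)

Enumerate (i+0.5, j+0.5, θ) over the 49 free cells and 16 admissible headings. For each, cast all 5 beams and compare to the given ranges.
  (6.5, 2.5, 285°): beam 1 = 1.9319 ≠ 2.8868 ✗
  (2.5, 7.5, 240°): beam 1 = 1.0000 ≠ 2.8868 ✗
  (5.5, 1.5, 75°): beam 1 = 1.9319 ≠ 2.8868 ✗
  (6.5, 7.5, 240°): beam 1 = 1.0000 ≠ 2.8868 ✗
  …
  (3.5, 5.5, 210°): r_1=2.8868, r_2=2.5882, r_3=2.8868, r_4=0.5176, r_5=0.5774 — all match ✓
Unique over the lattice → pose = (3.5, 5.5, 210°).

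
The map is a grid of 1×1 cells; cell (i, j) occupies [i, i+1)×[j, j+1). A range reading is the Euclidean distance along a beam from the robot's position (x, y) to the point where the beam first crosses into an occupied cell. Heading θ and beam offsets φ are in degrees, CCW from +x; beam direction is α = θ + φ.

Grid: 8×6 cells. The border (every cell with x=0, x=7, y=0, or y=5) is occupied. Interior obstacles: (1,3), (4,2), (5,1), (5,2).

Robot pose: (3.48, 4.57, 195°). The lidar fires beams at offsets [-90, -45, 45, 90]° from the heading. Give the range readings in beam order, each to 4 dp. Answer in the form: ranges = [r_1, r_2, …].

ranges = [0.4452, 0.8600, 4.1223, 2.0091]

beam 1: φ=-90°, α=105°
  cosα=-0.2588 sinα=0.9659 | (3,4) | tMaxX 1.8546 tMaxY 0.4452 | tΔX 3.8637 tΔY 1.0353
    t=0.4452 [y] (3,5) — stop
  → r_1 = 0.4452
beam 2: φ=-45°, α=150°
  cosα=-0.8660 sinα=0.5000 | (3,4) | tMaxX 0.5543 tMaxY 0.8600 | tΔX 1.1547 tΔY 2.0000
    t=0.5543 [x] (2,4)
    t=0.8600 [y] (2,5) — stop
  → r_2 = 0.8600
beam 3: φ=45°, α=240°
  cosα=-0.5000 sinα=-0.8660 | (3,4) | tMaxX 0.9600 tMaxY 0.6582 | tΔX 2.0000 tΔY 1.1547
    t=0.6582 [y] (3,3)
    t=0.9600 [x] (2,3)
    t=1.8129 [y] (2,2)
    t=2.9600 [x] (1,2)
    t=2.9676 [y] (1,1)
    t=4.1223 [y] (1,0) — stop
  → r_3 = 4.1223
beam 4: φ=90°, α=285°
  cosα=0.2588 sinα=-0.9659 | (3,4) | tMaxX 2.0091 tMaxY 0.5901 | tΔX 3.8637 tΔY 1.0353
    t=0.5901 [y] (3,3)
    t=1.6254 [y] (3,2)
    t=2.0091 [x] (4,2) — stop
  → r_4 = 2.0091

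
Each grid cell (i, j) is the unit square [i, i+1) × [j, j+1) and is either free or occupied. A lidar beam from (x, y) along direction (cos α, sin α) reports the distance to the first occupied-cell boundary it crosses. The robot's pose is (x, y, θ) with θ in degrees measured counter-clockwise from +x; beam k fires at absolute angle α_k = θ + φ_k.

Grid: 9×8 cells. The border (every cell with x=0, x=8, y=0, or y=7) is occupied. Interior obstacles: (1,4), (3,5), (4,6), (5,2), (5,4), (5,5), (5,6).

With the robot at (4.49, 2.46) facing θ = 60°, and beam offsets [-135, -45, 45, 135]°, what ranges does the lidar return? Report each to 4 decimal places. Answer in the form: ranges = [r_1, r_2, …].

beam 1: φ=-135°, α=285°
  dir = (cos 285°, sin 285°) = (0.2588, -0.9659); from cell (4,2)
  next x-line at t=1.9705, next y-line at t=0.4762; Δt_x=3.8637, Δt_y=1.0353
    y: enter (4,1) at t=0.4762
    y: enter (4,0) at t=1.5115 ← occupied
  → r_1 = 1.5115
beam 2: φ=-45°, α=15°
  dir = (cos 15°, sin 15°) = (0.9659, 0.2588); from cell (4,2)
  next x-line at t=0.5280, next y-line at t=2.0864; Δt_x=1.0353, Δt_y=3.8637
    x: enter (5,2) at t=0.5280 ← occupied
  → r_2 = 0.5280
beam 3: φ=45°, α=105°
  dir = (cos 105°, sin 105°) = (-0.2588, 0.9659); from cell (4,2)
  next x-line at t=1.8932, next y-line at t=0.5590; Δt_x=3.8637, Δt_y=1.0353
    y: enter (4,3) at t=0.5590
    y: enter (4,4) at t=1.5943
    x: enter (3,4) at t=1.8932
    y: enter (3,5) at t=2.6296 ← occupied
  → r_3 = 2.6296
beam 4: φ=135°, α=195°
  dir = (cos 195°, sin 195°) = (-0.9659, -0.2588); from cell (4,2)
  next x-line at t=0.5073, next y-line at t=1.7773; Δt_x=1.0353, Δt_y=3.8637
    x: enter (3,2) at t=0.5073
    x: enter (2,2) at t=1.5426
    y: enter (2,1) at t=1.7773
    x: enter (1,1) at t=2.5778
    x: enter (0,1) at t=3.6131 ← occupied
  → r_4 = 3.6131

ranges = [1.5115, 0.5280, 2.6296, 3.6131]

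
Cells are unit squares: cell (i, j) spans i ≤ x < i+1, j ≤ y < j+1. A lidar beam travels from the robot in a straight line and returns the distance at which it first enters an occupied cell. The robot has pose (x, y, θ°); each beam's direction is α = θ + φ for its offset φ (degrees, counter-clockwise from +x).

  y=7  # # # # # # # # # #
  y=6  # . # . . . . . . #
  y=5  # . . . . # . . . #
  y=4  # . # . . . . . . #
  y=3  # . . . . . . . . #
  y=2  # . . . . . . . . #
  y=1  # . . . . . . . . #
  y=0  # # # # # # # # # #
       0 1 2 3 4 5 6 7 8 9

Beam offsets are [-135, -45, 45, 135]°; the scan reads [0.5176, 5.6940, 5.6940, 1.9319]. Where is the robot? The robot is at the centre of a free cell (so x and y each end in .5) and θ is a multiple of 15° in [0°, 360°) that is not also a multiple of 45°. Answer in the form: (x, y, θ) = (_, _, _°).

(x, y, θ) = (6.5, 6.5, 240°)

The pose lattice has 45·16 = 720 candidates. Test each by forward raycasting.
  (5.5, 2.5, 300°): beam 1 = 4.6587 ≠ 0.5176 ✗
  (4.5, 1.5, 195°): beam 1 = 6.3509 ≠ 0.5176 ✗
  (2.5, 3.5, 60°): beam 1 = 2.5882 ≠ 0.5176 ✗
  …
  (6.5, 6.5, 240°): r_1=0.5176, r_2=5.6940, r_3=5.6940, r_4=1.9319 — all match ✓
No second candidate reproduces the full scan.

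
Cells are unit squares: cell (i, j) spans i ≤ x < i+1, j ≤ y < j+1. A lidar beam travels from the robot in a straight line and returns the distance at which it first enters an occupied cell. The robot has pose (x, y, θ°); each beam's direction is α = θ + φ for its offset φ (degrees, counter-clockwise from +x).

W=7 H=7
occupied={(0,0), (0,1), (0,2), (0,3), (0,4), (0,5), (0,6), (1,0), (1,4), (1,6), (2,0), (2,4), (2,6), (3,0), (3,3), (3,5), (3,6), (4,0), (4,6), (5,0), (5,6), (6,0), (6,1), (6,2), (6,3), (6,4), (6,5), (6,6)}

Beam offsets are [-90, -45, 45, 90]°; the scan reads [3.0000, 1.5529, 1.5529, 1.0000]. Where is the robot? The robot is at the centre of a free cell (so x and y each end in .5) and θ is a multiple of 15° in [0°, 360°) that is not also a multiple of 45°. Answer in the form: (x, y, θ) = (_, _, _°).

(x, y, θ) = (4.5, 4.5, 30°)

Candidates: 21 free-cell centres × 16 headings = 336 poses. Raycast each; keep the one whose scan matches to 4 dp.
  (1.5, 2.5, 330°): beam 1 = 1.0000 ≠ 3.0000 ✗
  (1.5, 5.5, 120°): beam 1 = 1.0000 ≠ 3.0000 ✗
  (2.5, 3.5, 30°): beam 1 = 2.8868 ≠ 3.0000 ✗
  (5.5, 5.5, 255°): beam 1 = 1.5529 ≠ 3.0000 ✗
  (2.5, 2.5, 30°): beam 1 = 1.7321 ≠ 3.0000 ✗
  …
  (4.5, 4.5, 30°): r_1=3.0000, r_2=1.5529, r_3=1.5529, r_4=1.0000 — all match ✓
Only this pose fits every beam.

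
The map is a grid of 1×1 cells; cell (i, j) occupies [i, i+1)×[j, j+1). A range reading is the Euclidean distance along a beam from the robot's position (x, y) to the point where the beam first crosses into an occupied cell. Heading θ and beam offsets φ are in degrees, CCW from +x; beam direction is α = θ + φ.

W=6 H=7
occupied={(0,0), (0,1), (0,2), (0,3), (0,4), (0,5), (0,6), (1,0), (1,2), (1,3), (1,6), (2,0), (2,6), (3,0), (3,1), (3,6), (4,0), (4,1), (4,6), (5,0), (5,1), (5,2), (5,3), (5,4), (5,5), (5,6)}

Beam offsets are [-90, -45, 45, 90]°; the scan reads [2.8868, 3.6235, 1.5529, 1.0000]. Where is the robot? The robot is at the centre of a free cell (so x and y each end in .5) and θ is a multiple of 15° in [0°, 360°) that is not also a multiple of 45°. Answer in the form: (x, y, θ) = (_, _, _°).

(x, y, θ) = (4.5, 3.5, 210°)

The pose lattice has 16·16 = 256 candidates. Test each by forward raycasting.
  (2.5, 3.5, 75°): beam 1 = 2.5882 ≠ 2.8868 ✗
  (4.5, 4.5, 255°): beam 1 = 3.6235 ≠ 2.8868 ✗
  (4.5, 5.5, 195°): beam 1 = 0.5176 ≠ 2.8868 ✗
  (4.5, 5.5, 15°): beam 1 = 1.9319 ≠ 2.8868 ✗
  …
  (4.5, 3.5, 210°): r_1=2.8868, r_2=3.6235, r_3=1.5529, r_4=1.0000 — all match ✓
Only this pose fits every beam.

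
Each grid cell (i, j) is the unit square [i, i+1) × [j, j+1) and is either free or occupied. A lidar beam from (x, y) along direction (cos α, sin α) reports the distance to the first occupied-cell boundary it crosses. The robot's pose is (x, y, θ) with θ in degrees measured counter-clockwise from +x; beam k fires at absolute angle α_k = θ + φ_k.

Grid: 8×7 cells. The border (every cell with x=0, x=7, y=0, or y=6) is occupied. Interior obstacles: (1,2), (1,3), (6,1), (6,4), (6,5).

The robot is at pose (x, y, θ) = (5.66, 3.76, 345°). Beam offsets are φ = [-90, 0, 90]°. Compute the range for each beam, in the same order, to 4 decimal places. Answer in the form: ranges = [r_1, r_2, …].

ranges = [2.8574, 1.3873, 1.3137]

beam 1: φ=-90°, α=255°
  direction (-0.2588, -0.9659); cell (5,3); t to first gridline: x 2.5500, y 0.7868 (then +3.8637 / +1.0353)
    (5,2) via y @ 0.7868
    (5,1) via y @ 1.8221
    (4,1) via x @ 2.5500
    (4,0) via y @ 2.8574  # hit
  → r_1 = 2.8574
beam 2: φ=0°, α=345°
  direction (0.9659, -0.2588); cell (5,3); t to first gridline: x 0.3520, y 2.9364 (then +1.0353 / +3.8637)
    (6,3) via x @ 0.3520
    (7,3) via x @ 1.3873  # hit
  → r_2 = 1.3873
beam 3: φ=90°, α=75°
  direction (0.2588, 0.9659); cell (5,3); t to first gridline: x 1.3137, y 0.2485 (then +3.8637 / +1.0353)
    (5,4) via y @ 0.2485
    (5,5) via y @ 1.2837
    (6,5) via x @ 1.3137  # hit
  → r_3 = 1.3137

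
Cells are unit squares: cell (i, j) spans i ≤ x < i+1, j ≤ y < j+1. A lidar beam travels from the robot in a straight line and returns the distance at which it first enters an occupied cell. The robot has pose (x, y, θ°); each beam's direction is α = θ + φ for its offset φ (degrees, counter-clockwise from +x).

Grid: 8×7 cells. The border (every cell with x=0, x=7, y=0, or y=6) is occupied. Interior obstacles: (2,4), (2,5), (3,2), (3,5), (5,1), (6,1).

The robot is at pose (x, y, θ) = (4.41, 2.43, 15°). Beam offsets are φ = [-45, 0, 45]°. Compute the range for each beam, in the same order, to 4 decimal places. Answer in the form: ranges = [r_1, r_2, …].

beam 1: φ=-45°, α=330°
  d=(0.8660,-0.5000)  start (4,2)  tX=0.6813 tY=0.8600  stride 1/|dx|=1.1547 1/|dy|=2.0000
    cross x-line → (5,2), t=0.6813
    cross y-line → (5,1), t=0.8600 (wall)
  → r_1 = 0.8600
beam 2: φ=0°, α=15°
  d=(0.9659,0.2588)  start (4,2)  tX=0.6108 tY=2.2023  stride 1/|dx|=1.0353 1/|dy|=3.8637
    cross x-line → (5,2), t=0.6108
    cross x-line → (6,2), t=1.6461
    cross y-line → (6,3), t=2.2023
    cross x-line → (7,3), t=2.6814 (wall)
  → r_2 = 2.6814
beam 3: φ=45°, α=60°
  d=(0.5000,0.8660)  start (4,2)  tX=1.1800 tY=0.6582  stride 1/|dx|=2.0000 1/|dy|=1.1547
    cross y-line → (4,3), t=0.6582
    cross x-line → (5,3), t=1.1800
    cross y-line → (5,4), t=1.8129
    cross y-line → (5,5), t=2.9676
    cross x-line → (6,5), t=3.1800
    cross y-line → (6,6), t=4.1223 (wall)
  → r_3 = 4.1223

ranges = [0.8600, 2.6814, 4.1223]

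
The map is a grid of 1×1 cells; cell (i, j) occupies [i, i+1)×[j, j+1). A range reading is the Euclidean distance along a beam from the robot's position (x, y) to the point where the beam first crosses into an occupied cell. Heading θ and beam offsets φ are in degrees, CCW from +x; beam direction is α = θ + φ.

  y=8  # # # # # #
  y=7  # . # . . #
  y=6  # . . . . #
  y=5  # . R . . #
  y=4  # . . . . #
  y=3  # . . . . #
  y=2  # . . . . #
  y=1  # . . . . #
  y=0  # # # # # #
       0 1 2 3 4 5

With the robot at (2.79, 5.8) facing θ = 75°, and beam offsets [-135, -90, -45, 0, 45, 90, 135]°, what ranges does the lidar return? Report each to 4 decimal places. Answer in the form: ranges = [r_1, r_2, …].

ranges = [4.4200, 2.2880, 2.5519, 2.2776, 1.3856, 1.8531, 2.0669]

beam 1: φ=-135°, α=300°
  cosα=0.5000 sinα=-0.8660 | (2,5) | tMaxX 0.4200 tMaxY 0.9238 | tΔX 2.0000 tΔY 1.1547
    t=0.4200 [x] (3,5)
    t=0.9238 [y] (3,4)
    t=2.0785 [y] (3,3)
    t=2.4200 [x] (4,3)
    t=3.2332 [y] (4,2)
    t=4.3879 [y] (4,1)
    t=4.4200 [x] (5,1) — stop
  → r_1 = 4.4200
beam 2: φ=-90°, α=345°
  cosα=0.9659 sinα=-0.2588 | (2,5) | tMaxX 0.2174 tMaxY 3.0910 | tΔX 1.0353 tΔY 3.8637
    t=0.2174 [x] (3,5)
    t=1.2527 [x] (4,5)
    t=2.2880 [x] (5,5) — stop
  → r_2 = 2.2880
beam 3: φ=-45°, α=30°
  cosα=0.8660 sinα=0.5000 | (2,5) | tMaxX 0.2425 tMaxY 0.4000 | tΔX 1.1547 tΔY 2.0000
    t=0.2425 [x] (3,5)
    t=0.4000 [y] (3,6)
    t=1.3972 [x] (4,6)
    t=2.4000 [y] (4,7)
    t=2.5519 [x] (5,7) — stop
  → r_3 = 2.5519
beam 4: φ=0°, α=75°
  cosα=0.2588 sinα=0.9659 | (2,5) | tMaxX 0.8114 tMaxY 0.2071 | tΔX 3.8637 tΔY 1.0353
    t=0.2071 [y] (2,6)
    t=0.8114 [x] (3,6)
    t=1.2423 [y] (3,7)
    t=2.2776 [y] (3,8) — stop
  → r_4 = 2.2776
beam 5: φ=45°, α=120°
  cosα=-0.5000 sinα=0.8660 | (2,5) | tMaxX 1.5800 tMaxY 0.2309 | tΔX 2.0000 tΔY 1.1547
    t=0.2309 [y] (2,6)
    t=1.3856 [y] (2,7) — stop
  → r_5 = 1.3856
beam 6: φ=90°, α=165°
  cosα=-0.9659 sinα=0.2588 | (2,5) | tMaxX 0.8179 tMaxY 0.7727 | tΔX 1.0353 tΔY 3.8637
    t=0.7727 [y] (2,6)
    t=0.8179 [x] (1,6)
    t=1.8531 [x] (0,6) — stop
  → r_6 = 1.8531
beam 7: φ=135°, α=210°
  cosα=-0.8660 sinα=-0.5000 | (2,5) | tMaxX 0.9122 tMaxY 1.6000 | tΔX 1.1547 tΔY 2.0000
    t=0.9122 [x] (1,5)
    t=1.6000 [y] (1,4)
    t=2.0669 [x] (0,4) — stop
  → r_7 = 2.0669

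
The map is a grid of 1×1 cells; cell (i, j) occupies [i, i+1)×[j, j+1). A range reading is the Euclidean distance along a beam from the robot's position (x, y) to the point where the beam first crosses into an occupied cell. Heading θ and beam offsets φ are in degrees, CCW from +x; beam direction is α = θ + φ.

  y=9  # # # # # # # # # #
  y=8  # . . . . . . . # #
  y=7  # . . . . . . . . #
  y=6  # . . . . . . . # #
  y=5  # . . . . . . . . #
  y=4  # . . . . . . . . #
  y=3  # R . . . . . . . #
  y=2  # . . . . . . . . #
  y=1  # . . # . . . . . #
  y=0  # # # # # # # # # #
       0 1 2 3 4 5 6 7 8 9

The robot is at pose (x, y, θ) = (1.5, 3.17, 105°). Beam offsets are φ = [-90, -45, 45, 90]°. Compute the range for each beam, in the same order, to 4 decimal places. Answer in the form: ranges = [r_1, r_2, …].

ranges = [7.7646, 6.7319, 0.5774, 0.5176]

beam 1: φ=-90°, α=15°
  d=(0.9659,0.2588)  start (1,3)  tX=0.5176 tY=3.2069  stride 1/|dx|=1.0353 1/|dy|=3.8637
    cross x-line → (2,3), t=0.5176
    cross x-line → (3,3), t=1.5529
    cross x-line → (4,3), t=2.5882
    cross y-line → (4,4), t=3.2069
    cross x-line → (5,4), t=3.6235
    cross x-line → (6,4), t=4.6587
    cross x-line → (7,4), t=5.6940
    cross x-line → (8,4), t=6.7293
    cross y-line → (8,5), t=7.0706
    cross x-line → (9,5), t=7.7646 (wall)
  → r_1 = 7.7646
beam 2: φ=-45°, α=60°
  d=(0.5000,0.8660)  start (1,3)  tX=1.0000 tY=0.9584  stride 1/|dx|=2.0000 1/|dy|=1.1547
    cross y-line → (1,4), t=0.9584
    cross x-line → (2,4), t=1.0000
    cross y-line → (2,5), t=2.1131
    cross x-line → (3,5), t=3.0000
    cross y-line → (3,6), t=3.2678
    cross y-line → (3,7), t=4.4225
    cross x-line → (4,7), t=5.0000
    cross y-line → (4,8), t=5.5772
    cross y-line → (4,9), t=6.7319 (wall)
  → r_2 = 6.7319
beam 3: φ=45°, α=150°
  d=(-0.8660,0.5000)  start (1,3)  tX=0.5774 tY=1.6600  stride 1/|dx|=1.1547 1/|dy|=2.0000
    cross x-line → (0,3), t=0.5774 (wall)
  → r_3 = 0.5774
beam 4: φ=90°, α=195°
  d=(-0.9659,-0.2588)  start (1,3)  tX=0.5176 tY=0.6568  stride 1/|dx|=1.0353 1/|dy|=3.8637
    cross x-line → (0,3), t=0.5176 (wall)
  → r_4 = 0.5176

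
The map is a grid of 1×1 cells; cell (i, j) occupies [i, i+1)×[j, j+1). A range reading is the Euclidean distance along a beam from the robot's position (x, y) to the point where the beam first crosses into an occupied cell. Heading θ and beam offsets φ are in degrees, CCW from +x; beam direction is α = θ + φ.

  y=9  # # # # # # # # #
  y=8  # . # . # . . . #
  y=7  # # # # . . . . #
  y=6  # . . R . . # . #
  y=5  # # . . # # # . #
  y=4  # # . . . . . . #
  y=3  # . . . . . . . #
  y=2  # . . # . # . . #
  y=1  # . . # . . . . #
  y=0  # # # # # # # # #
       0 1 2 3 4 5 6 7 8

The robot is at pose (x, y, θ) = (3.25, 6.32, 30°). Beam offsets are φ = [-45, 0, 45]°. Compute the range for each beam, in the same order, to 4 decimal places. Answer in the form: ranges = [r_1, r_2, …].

beam 1: φ=-45°, α=345°
  direction (0.9659, -0.2588); cell (3,6); t to first gridline: x 0.7765, y 1.2364 (then +1.0353 / +3.8637)
    (4,6) via x @ 0.7765
    (4,5) via y @ 1.2364  # hit
  → r_1 = 1.2364
beam 2: φ=0°, α=30°
  direction (0.8660, 0.5000); cell (3,6); t to first gridline: x 0.8660, y 1.3600 (then +1.1547 / +2.0000)
    (4,6) via x @ 0.8660
    (4,7) via y @ 1.3600
    (5,7) via x @ 2.0207
    (6,7) via x @ 3.1754
    (6,8) via y @ 3.3600
    (7,8) via x @ 4.3301
    (7,9) via y @ 5.3600  # hit
  → r_2 = 5.3600
beam 3: φ=45°, α=75°
  direction (0.2588, 0.9659); cell (3,6); t to first gridline: x 2.8978, y 0.7040 (then +3.8637 / +1.0353)
    (3,7) via y @ 0.7040  # hit
  → r_3 = 0.7040

ranges = [1.2364, 5.3600, 0.7040]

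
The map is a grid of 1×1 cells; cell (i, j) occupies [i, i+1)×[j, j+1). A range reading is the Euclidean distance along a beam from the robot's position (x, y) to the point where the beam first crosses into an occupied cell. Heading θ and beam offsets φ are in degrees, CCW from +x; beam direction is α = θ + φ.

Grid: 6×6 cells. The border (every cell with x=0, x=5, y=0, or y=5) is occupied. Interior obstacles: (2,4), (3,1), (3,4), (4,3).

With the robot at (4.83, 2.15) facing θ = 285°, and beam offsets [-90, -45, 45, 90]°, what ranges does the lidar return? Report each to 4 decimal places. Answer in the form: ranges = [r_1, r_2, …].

beam 1: φ=-90°, α=195°
  d=(-0.9659,-0.2588)  start (4,2)  tX=0.8593 tY=0.5796  stride 1/|dx|=1.0353 1/|dy|=3.8637
    cross y-line → (4,1), t=0.5796
    cross x-line → (3,1), t=0.8593 (wall)
  → r_1 = 0.8593
beam 2: φ=-45°, α=240°
  d=(-0.5000,-0.8660)  start (4,2)  tX=1.6600 tY=0.1732  stride 1/|dx|=2.0000 1/|dy|=1.1547
    cross y-line → (4,1), t=0.1732
    cross y-line → (4,0), t=1.3279 (wall)
  → r_2 = 1.3279
beam 3: φ=45°, α=330°
  d=(0.8660,-0.5000)  start (4,2)  tX=0.1963 tY=0.3000  stride 1/|dx|=1.1547 1/|dy|=2.0000
    cross x-line → (5,2), t=0.1963 (wall)
  → r_3 = 0.1963
beam 4: φ=90°, α=15°
  d=(0.9659,0.2588)  start (4,2)  tX=0.1760 tY=3.2841  stride 1/|dx|=1.0353 1/|dy|=3.8637
    cross x-line → (5,2), t=0.1760 (wall)
  → r_4 = 0.1760

ranges = [0.8593, 1.3279, 0.1963, 0.1760]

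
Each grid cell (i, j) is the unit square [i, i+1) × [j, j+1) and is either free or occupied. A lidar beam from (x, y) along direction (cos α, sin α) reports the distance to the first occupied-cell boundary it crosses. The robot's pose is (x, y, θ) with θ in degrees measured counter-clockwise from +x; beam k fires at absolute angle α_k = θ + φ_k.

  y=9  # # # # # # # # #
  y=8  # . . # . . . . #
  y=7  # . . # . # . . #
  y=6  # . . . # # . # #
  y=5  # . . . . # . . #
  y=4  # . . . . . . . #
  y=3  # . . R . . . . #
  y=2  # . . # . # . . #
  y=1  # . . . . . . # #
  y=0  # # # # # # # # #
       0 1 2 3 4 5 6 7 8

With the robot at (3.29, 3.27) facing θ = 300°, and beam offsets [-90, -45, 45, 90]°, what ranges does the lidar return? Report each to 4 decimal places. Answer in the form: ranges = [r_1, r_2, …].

ranges = [2.6443, 0.2795, 1.7703, 5.4386]

beam 1: φ=-90°, α=210°
  direction (-0.8660, -0.5000); cell (3,3); t to first gridline: x 0.3349, y 0.5400 (then +1.1547 / +2.0000)
    (2,3) via x @ 0.3349
    (2,2) via y @ 0.5400
    (1,2) via x @ 1.4896
    (1,1) via y @ 2.5400
    (0,1) via x @ 2.6443  # hit
  → r_1 = 2.6443
beam 2: φ=-45°, α=255°
  direction (-0.2588, -0.9659); cell (3,3); t to first gridline: x 1.1205, y 0.2795 (then +3.8637 / +1.0353)
    (3,2) via y @ 0.2795  # hit
  → r_2 = 0.2795
beam 3: φ=45°, α=345°
  direction (0.9659, -0.2588); cell (3,3); t to first gridline: x 0.7350, y 1.0432 (then +1.0353 / +3.8637)
    (4,3) via x @ 0.7350
    (4,2) via y @ 1.0432
    (5,2) via x @ 1.7703  # hit
  → r_3 = 1.7703
beam 4: φ=90°, α=30°
  direction (0.8660, 0.5000); cell (3,3); t to first gridline: x 0.8198, y 1.4600 (then +1.1547 / +2.0000)
    (4,3) via x @ 0.8198
    (4,4) via y @ 1.4600
    (5,4) via x @ 1.9745
    (6,4) via x @ 3.1292
    (6,5) via y @ 3.4600
    (7,5) via x @ 4.2839
    (8,5) via x @ 5.4386  # hit
  → r_4 = 5.4386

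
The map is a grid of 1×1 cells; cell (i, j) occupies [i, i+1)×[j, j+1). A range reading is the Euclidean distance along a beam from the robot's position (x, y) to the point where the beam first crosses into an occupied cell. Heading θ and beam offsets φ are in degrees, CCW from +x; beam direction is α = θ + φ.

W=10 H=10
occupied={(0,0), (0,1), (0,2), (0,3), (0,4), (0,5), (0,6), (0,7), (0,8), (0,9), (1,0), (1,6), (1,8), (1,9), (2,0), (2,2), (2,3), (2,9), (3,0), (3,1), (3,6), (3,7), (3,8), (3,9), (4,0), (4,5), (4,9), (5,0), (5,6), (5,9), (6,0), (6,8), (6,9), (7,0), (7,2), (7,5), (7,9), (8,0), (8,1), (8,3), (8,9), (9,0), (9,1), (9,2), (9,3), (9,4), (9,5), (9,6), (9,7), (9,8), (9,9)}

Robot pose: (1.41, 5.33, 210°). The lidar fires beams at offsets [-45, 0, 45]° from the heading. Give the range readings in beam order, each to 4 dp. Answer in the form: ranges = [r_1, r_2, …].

ranges = [0.4245, 0.4734, 1.5841]

beam 1: φ=-45°, α=165°
  d=(-0.9659,0.2588)  start (1,5)  tX=0.4245 tY=2.5887  stride 1/|dx|=1.0353 1/|dy|=3.8637
    cross x-line → (0,5), t=0.4245 (wall)
  → r_1 = 0.4245
beam 2: φ=0°, α=210°
  d=(-0.8660,-0.5000)  start (1,5)  tX=0.4734 tY=0.6600  stride 1/|dx|=1.1547 1/|dy|=2.0000
    cross x-line → (0,5), t=0.4734 (wall)
  → r_2 = 0.4734
beam 3: φ=45°, α=255°
  d=(-0.2588,-0.9659)  start (1,5)  tX=1.5841 tY=0.3416  stride 1/|dx|=3.8637 1/|dy|=1.0353
    cross y-line → (1,4), t=0.3416
    cross y-line → (1,3), t=1.3769
    cross x-line → (0,3), t=1.5841 (wall)
  → r_3 = 1.5841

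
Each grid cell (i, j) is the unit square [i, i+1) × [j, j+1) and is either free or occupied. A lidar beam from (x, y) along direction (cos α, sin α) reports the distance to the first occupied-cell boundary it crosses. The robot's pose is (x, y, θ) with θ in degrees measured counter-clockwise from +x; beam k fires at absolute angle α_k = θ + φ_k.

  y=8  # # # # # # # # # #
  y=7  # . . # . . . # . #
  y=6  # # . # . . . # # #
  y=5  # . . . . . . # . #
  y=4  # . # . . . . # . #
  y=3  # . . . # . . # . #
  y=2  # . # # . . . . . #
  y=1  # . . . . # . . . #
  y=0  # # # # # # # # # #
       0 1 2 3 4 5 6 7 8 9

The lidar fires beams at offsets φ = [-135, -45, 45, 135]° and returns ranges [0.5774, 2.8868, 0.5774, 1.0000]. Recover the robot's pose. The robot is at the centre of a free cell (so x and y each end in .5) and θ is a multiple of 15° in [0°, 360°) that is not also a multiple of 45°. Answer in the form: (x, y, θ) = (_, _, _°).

The pose lattice has 42·16 = 672 candidates. Test each by forward raycasting.
  (3.5, 4.5, 330°): beam 1 = 0.5176 ≠ 0.5774 ✗
  (3.5, 3.5, 60°): beam 1 = 0.5176 ≠ 0.5774 ✗
  (6.5, 3.5, 165°): beam 2 = 5.0000 ≠ 2.8868 ✗
  (1.5, 5.5, 300°): beam 1 = 0.5176 ≠ 0.5774 ✗
  …
  (8.5, 3.5, 285°): r_1=0.5774, r_2=2.8868, r_3=0.5774, r_4=1.0000 — all match ✓
Only this pose fits every beam.

(x, y, θ) = (8.5, 3.5, 285°)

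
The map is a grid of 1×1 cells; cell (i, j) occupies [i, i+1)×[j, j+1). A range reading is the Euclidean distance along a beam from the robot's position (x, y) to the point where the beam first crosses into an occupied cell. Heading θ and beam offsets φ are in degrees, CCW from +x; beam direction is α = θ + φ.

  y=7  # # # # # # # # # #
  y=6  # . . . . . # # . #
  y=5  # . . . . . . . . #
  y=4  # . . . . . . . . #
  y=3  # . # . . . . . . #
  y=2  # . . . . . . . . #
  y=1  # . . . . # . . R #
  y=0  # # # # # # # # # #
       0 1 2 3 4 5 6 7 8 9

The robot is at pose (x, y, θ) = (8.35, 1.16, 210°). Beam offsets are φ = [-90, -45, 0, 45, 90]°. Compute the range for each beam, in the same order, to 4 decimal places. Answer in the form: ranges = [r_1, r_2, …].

beam 1: φ=-90°, α=120°
  direction (-0.5000, 0.8660); cell (8,1); t to first gridline: x 0.7000, y 0.9699 (then +2.0000 / +1.1547)
    (7,1) via x @ 0.7000
    (7,2) via y @ 0.9699
    (7,3) via y @ 2.1246
    (6,3) via x @ 2.7000
    (6,4) via y @ 3.2793
    (6,5) via y @ 4.4341
    (5,5) via x @ 4.7000
    (5,6) via y @ 5.5888
    (4,6) via x @ 6.7000
    (4,7) via y @ 6.7435  # hit
  → r_1 = 6.7435
beam 2: φ=-45°, α=165°
  direction (-0.9659, 0.2588); cell (8,1); t to first gridline: x 0.3623, y 3.2455 (then +1.0353 / +3.8637)
    (7,1) via x @ 0.3623
    (6,1) via x @ 1.3976
    (5,1) via x @ 2.4329  # hit
  → r_2 = 2.4329
beam 3: φ=0°, α=210°
  direction (-0.8660, -0.5000); cell (8,1); t to first gridline: x 0.4041, y 0.3200 (then +1.1547 / +2.0000)
    (8,0) via y @ 0.3200  # hit
  → r_3 = 0.3200
beam 4: φ=45°, α=255°
  direction (-0.2588, -0.9659); cell (8,1); t to first gridline: x 1.3523, y 0.1656 (then +3.8637 / +1.0353)
    (8,0) via y @ 0.1656  # hit
  → r_4 = 0.1656
beam 5: φ=90°, α=300°
  direction (0.5000, -0.8660); cell (8,1); t to first gridline: x 1.3000, y 0.1848 (then +2.0000 / +1.1547)
    (8,0) via y @ 0.1848  # hit
  → r_5 = 0.1848

ranges = [6.7435, 2.4329, 0.3200, 0.1656, 0.1848]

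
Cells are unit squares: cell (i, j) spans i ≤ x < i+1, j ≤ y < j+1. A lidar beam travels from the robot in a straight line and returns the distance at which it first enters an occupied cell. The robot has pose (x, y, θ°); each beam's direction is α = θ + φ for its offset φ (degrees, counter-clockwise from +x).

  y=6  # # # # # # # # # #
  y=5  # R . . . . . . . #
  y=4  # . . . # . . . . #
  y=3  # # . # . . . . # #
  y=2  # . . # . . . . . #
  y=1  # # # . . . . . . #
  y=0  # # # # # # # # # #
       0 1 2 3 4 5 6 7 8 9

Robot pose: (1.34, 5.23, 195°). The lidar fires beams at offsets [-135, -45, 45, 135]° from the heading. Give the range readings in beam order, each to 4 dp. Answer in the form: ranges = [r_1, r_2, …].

ranges = [0.8891, 0.3926, 0.6800, 2.4600]

beam 1: φ=-135°, α=60°
  direction (0.5000, 0.8660); cell (1,5); t to first gridline: x 1.3200, y 0.8891 (then +2.0000 / +1.1547)
    (1,6) via y @ 0.8891  # hit
  → r_1 = 0.8891
beam 2: φ=-45°, α=150°
  direction (-0.8660, 0.5000); cell (1,5); t to first gridline: x 0.3926, y 1.5400 (then +1.1547 / +2.0000)
    (0,5) via x @ 0.3926  # hit
  → r_2 = 0.3926
beam 3: φ=45°, α=240°
  direction (-0.5000, -0.8660); cell (1,5); t to first gridline: x 0.6800, y 0.2656 (then +2.0000 / +1.1547)
    (1,4) via y @ 0.2656
    (0,4) via x @ 0.6800  # hit
  → r_3 = 0.6800
beam 4: φ=135°, α=330°
  direction (0.8660, -0.5000); cell (1,5); t to first gridline: x 0.7621, y 0.4600 (then +1.1547 / +2.0000)
    (1,4) via y @ 0.4600
    (2,4) via x @ 0.7621
    (3,4) via x @ 1.9168
    (3,3) via y @ 2.4600  # hit
  → r_4 = 2.4600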